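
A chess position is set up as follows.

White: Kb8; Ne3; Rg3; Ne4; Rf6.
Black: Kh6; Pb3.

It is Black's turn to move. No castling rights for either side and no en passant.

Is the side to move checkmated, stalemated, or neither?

Black to move; black king on h6.
In check: yes, from the white rook on f6.
Legal moves for Black: Kh7, Kh5.
Black is in check but has 2 legal moves → neither.

neither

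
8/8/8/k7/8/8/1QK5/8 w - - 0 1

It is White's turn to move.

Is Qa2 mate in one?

After Qa2: black king on a5; in check: yes, from the white queen on a2.
Black has 3 legal replies: Kb6, Kb5, Kb4.
In check but a legal move exists → not checkmate.

no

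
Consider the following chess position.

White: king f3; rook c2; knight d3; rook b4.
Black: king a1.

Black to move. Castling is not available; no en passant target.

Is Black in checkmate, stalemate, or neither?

stalemate

Black to move; black king on a1.
In check: no.
King squares — b1: attacked by Rb4; a2: attacked by Rc2; b2: attacked by Rc2.
Legal moves for Black: none.
Not in check and no legal moves → stalemate.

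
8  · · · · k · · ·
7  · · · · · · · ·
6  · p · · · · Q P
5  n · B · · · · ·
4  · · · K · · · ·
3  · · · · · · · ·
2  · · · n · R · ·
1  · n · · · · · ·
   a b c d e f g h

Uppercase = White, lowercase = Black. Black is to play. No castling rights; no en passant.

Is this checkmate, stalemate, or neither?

neither

Black to move; black king on e8.
In check: yes, from the white queen on g6.
Legal moves for Black: Kd8, Kd7.
Black is in check but has 2 legal moves → neither.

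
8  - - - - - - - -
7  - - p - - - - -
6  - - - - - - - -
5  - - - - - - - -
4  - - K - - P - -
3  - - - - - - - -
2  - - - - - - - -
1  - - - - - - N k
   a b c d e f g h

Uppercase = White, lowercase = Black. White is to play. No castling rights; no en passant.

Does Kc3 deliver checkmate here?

no

After Kc3: black king on h1; in check: no.
Black is not in check, so this cannot be checkmate.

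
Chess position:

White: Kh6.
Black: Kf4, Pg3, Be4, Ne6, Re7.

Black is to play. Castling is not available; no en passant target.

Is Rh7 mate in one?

yes

After Rh7: white king on h6; in check: yes, from the black rook on h7.
King squares — g5: attacked by Kf4; h5: attacked by Rh7; g6: attacked by Be4; g7: attacked by Ne6; h7: attacked by Be4.
White has no legal moves → checkmate.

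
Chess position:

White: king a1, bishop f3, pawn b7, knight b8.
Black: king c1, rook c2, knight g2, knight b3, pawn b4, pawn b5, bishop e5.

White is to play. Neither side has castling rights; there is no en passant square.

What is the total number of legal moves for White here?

0

White to move; king on a1.
In check: yes, from the black knight on b3 and the black bishop on e5.
Legal moves: none.
Count: 0.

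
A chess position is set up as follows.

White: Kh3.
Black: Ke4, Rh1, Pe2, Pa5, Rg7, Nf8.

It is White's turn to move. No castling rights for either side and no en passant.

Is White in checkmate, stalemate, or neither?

checkmate

White to move; white king on h3.
In check: yes, from the black rook on h1.
King squares — g2: attacked by Rg7; h2: attacked by Rh1; g3: attacked by Rg7; g4: attacked by Rg7; h4: attacked by Rh1.
Legal moves for White: none.
In check with no legal moves → checkmate.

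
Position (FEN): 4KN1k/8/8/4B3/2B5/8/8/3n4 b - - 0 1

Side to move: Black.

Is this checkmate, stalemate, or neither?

Black to move; black king on h8.
In check: yes, from the white bishop on e5.
King squares — g7: attacked by Be5; h7: attacked by Nf8; g8: attacked by Bc4.
Legal moves for Black: none.
In check with no legal moves → checkmate.

checkmate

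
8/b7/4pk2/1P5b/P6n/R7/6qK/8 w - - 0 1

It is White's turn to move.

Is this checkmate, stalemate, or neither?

checkmate

White to move; white king on h2.
In check: yes, from the black queen on g2.
King squares — g1: attacked by Qg2; h1: attacked by Qg2; g2: attacked by Nh4; g3: attacked by Qg2; h3: attacked by Qg2.
Legal moves for White: none.
In check with no legal moves → checkmate.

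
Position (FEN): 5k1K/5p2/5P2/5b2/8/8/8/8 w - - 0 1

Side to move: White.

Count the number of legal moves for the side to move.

0

White to move; king on h8.
In check: no.
Legal moves: none.
Count: 0.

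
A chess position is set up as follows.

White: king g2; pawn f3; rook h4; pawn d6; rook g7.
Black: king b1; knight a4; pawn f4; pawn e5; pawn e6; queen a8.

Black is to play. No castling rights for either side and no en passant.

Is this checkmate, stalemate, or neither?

neither

Black to move; black king on b1.
In check: no.
Legal moves for Black include: Qh8, Qg8, Qf8, Qe8, Qd8, Qc8, Qb8, Qb7, Qa7, Qc6, Qa6, Qd5, Qa5, Qe4, Qxf3+, Nb6, Nc5, Nc3, ... (list truncated; more exist).
Black has legal moves and is not in check → neither.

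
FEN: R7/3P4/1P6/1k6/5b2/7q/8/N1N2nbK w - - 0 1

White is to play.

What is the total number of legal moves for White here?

White to move; king on h1.
In check: yes, from the black queen on h3.
Legal moves: Kxg1.
Count: 1.

1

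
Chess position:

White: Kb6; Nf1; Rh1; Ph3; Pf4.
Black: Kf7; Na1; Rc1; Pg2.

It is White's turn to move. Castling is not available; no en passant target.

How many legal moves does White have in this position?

White to move; king on b6.
In check: no.
Legal moves: Kb7, Ka7, Ka6, Kb5, Ka5, Rh2, Rg1, Ng3, Ne3, Nh2, Nd2, f5, h4.
Count: 13.

13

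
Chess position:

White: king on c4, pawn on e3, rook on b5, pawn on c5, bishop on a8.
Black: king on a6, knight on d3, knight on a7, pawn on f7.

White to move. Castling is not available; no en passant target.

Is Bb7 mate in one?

yes

After Bb7: black king on a6; in check: yes, from the white bishop on b7.
King squares — a5: attacked by Rb5; b5: attacked by Kc4; b6: attacked by Rb5; a7: own knight; b7: attacked by Rb5.
Black has no legal moves → checkmate.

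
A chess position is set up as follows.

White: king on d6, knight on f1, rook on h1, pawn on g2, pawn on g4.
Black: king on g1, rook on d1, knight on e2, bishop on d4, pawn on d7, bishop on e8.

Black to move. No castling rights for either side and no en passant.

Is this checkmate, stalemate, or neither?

Black to move; black king on g1.
In check: yes, from the white rook on h1.
King squares — f1: attacked by Rh1; h1: available; f2: available; g2: available; h2: attacked by Nf1.
Legal moves for Black: Kxg2, Kf2, Kxh1.
Black is in check but has 3 legal moves → neither.

neither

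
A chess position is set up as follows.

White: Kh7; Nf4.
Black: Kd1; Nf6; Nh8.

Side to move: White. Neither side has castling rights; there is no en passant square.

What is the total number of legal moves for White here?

3

White to move; king on h7.
In check: yes, from the black knight on f6.
Legal moves: Kxh8, Kg7, Kh6.
Count: 3.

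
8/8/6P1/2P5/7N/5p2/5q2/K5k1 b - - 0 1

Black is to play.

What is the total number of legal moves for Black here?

17

Black to move; king on g1.
In check: no.
Legal moves: Qxc5, Qxh4, Qd4+, Qg3, Qe3, Qh2, Qg2, Qe2, Qd2, Qc2, Qb2+, Qa2+, Qf1+, Qe1+, Kh2, Kh1, Kf1.
Count: 17.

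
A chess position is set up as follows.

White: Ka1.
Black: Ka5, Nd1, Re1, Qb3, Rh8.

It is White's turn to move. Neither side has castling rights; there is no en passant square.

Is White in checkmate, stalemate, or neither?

White to move; white king on a1.
In check: no.
King squares — b1: attacked by Qb3; a2: attacked by Qb3; b2: attacked by Nd1.
Legal moves for White: none.
Not in check and no legal moves → stalemate.

stalemate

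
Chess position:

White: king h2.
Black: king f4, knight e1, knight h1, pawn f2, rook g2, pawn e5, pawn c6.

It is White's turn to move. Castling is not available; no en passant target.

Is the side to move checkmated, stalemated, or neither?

neither

White to move; white king on h2.
In check: yes, from the black rook on g2.
Legal moves for White: Kh3, Kxh1.
White is in check but has 2 legal moves → neither.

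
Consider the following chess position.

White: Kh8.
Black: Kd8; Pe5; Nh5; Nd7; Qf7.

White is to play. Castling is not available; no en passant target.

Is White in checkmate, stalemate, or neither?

White to move; white king on h8.
In check: no.
King squares — g7: attacked by Nh5; h7: attacked by Qf7; g8: attacked by Qf7.
Legal moves for White: none.
Not in check and no legal moves → stalemate.

stalemate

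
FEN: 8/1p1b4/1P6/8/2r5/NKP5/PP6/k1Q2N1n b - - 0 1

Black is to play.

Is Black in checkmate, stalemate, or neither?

Black to move; black king on a1.
In check: yes, from the white queen on c1.
King squares — b1: attacked by Qc1; a2: attacked by Kb3; b2: attacked by Qc1.
Legal moves for Black: none.
In check with no legal moves → checkmate.

checkmate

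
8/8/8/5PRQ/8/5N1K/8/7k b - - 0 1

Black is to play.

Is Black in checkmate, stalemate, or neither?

stalemate

Black to move; black king on h1.
In check: no.
King squares — g1: attacked by Nf3; g2: attacked by Kh3; h2: attacked by Nf3.
Legal moves for Black: none.
Not in check and no legal moves → stalemate.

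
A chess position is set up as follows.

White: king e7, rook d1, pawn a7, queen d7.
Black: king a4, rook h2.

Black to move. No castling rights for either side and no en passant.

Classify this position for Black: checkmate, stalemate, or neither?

Black to move; black king on a4.
In check: yes, from the white queen on d7.
Legal moves for Black: Ka5, Kb4, Kb3, Ka3.
Black is in check but has 4 legal moves → neither.

neither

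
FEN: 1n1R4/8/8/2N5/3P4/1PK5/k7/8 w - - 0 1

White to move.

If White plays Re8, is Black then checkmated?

no

After Re8: black king on a2; in check: no.
Black is not in check, so this cannot be checkmate.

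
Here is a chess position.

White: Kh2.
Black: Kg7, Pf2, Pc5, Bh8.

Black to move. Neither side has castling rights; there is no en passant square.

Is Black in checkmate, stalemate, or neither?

Black to move; black king on g7.
In check: no.
Legal moves for Black: Kg8, Kf8, Kh7, Kf7, Kh6, Kg6, Kf6, c4, f1=Q, f1=R, f1=B, f1=N+.
Black has 12 legal moves and is not in check → neither.

neither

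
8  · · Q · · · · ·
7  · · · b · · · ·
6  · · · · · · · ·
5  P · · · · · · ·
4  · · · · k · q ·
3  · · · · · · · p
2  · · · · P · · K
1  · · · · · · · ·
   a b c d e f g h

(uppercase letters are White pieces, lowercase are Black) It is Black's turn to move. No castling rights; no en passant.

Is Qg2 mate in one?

After Qg2: white king on h2; in check: yes, from the black queen on g2.
King squares — g1: attacked by Qg2; h1: attacked by Qg2; g2: attacked by Ph3; g3: attacked by Qg2; h3: attacked by Qg2.
White has no legal moves → checkmate.

yes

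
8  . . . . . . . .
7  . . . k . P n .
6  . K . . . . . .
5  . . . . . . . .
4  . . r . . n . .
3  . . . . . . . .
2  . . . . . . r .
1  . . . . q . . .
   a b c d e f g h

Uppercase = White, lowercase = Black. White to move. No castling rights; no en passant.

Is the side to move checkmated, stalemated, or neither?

neither

White to move; white king on b6.
In check: no.
Legal moves for White: Kb7, Ka7, Ka6, Kb5, f8=Q, f8=R, f8=B, f8=N+.
White has 8 legal moves and is not in check → neither.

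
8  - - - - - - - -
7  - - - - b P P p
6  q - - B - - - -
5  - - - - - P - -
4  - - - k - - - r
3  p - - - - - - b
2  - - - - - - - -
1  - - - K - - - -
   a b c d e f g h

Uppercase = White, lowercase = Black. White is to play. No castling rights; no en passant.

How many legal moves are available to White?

White to move; king on d1.
In check: no.
Legal moves: Bb8, Bxe7, Bc7, Be5+, Bc5+, Bf4, Bb4, Bg3, Bxa3, Bh2, Kd2, Kc2, Ke1, Kc1, g8=Q, g8=R, g8=B, g8=N, f8=Q, f8=R, f8=B, f8=N, f6.
Count: 23.

23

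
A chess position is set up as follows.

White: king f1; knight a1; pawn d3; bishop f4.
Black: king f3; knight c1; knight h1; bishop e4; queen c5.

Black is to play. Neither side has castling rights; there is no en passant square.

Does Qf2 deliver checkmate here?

After Qf2: white king on f1; in check: yes, from the black queen on f2.
King squares — e1: attacked by Qf2; g1: attacked by Qf2; e2: attacked by Nc1; f2: attacked by Nh1; g2: attacked by Qf2.
White has no legal moves → checkmate.

yes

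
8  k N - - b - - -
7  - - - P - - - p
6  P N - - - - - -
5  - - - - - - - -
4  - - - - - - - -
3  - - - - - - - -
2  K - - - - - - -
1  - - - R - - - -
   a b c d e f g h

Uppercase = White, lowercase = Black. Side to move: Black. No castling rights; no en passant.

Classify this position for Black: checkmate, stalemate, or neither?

Black to move; black king on a8.
In check: yes, from the white knight on b6.
King squares — a7: available; b7: attacked by Pa6; b8: available.
Legal moves for Black: Kxb8, Ka7.
Black is in check but has 2 legal moves → neither.

neither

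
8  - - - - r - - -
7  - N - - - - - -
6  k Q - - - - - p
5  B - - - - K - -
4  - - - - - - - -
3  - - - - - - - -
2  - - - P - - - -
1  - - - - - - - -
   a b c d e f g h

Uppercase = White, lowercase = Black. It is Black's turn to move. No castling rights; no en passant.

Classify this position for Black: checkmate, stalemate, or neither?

checkmate

Black to move; black king on a6.
In check: yes, from the white queen on b6.
King squares — a5: attacked by Qb6; b5: attacked by Qb6; b6: attacked by Ba5; a7: attacked by Qb6; b7: attacked by Qb6.
Legal moves for Black: none.
In check with no legal moves → checkmate.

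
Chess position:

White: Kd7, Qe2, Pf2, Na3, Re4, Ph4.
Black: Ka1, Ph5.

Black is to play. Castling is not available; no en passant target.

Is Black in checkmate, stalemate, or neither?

stalemate

Black to move; black king on a1.
In check: no.
King squares — b1: attacked by Na3; a2: attacked by Qe2; b2: attacked by Qe2.
Legal moves for Black: none.
Not in check and no legal moves → stalemate.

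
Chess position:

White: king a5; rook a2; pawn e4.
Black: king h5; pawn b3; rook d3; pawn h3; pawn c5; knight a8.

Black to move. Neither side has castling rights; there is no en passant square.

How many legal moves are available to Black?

Black to move; king on h5.
In check: no.
Legal moves: Nc7, Nb6, Kh6, Kg6, Kg5, Kh4, Kg4, Rd8, Rd7, Rd6, Rd5, Rd4, Rg3, Rf3, Re3, Rc3, Rd2, Rd1, bxa2, c4, h2, b2.
Count: 22.

22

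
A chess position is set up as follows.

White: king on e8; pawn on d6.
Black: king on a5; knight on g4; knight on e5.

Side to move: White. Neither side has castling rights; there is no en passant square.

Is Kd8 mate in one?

After Kd8: black king on a5; in check: no.
Black is not in check, so this cannot be checkmate.

no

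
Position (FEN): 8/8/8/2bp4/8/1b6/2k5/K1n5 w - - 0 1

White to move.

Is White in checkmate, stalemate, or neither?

White to move; white king on a1.
In check: no.
King squares — b1: attacked by Kc2; a2: attacked by Nc1; b2: attacked by Kc2.
Legal moves for White: none.
Not in check and no legal moves → stalemate.

stalemate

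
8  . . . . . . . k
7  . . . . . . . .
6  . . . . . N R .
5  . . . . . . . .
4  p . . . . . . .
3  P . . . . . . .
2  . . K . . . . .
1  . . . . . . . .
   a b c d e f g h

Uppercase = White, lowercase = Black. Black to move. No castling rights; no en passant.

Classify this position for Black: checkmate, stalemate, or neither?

Black to move; black king on h8.
In check: no.
King squares — g7: attacked by Rg6; h7: attacked by Nf6; g8: attacked by Nf6.
Legal moves for Black: none.
Not in check and no legal moves → stalemate.

stalemate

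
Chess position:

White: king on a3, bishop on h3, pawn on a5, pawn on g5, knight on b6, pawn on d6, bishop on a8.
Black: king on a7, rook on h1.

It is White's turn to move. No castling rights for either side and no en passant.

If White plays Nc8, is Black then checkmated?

After Nc8: black king on a7; in check: yes, from the white knight on c8.
Black has 3 legal replies: Kb8, Kxa8, Ka6.
In check but a legal move exists → not checkmate.

no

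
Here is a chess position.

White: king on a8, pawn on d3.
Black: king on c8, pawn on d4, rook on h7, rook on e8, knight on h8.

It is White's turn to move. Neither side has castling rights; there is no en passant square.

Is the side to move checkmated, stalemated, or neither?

stalemate

White to move; white king on a8.
In check: no.
King squares — a7: attacked by Rh7; b7: attacked by Rh7; b8: attacked by Kc8.
Legal moves for White: none.
Not in check and no legal moves → stalemate.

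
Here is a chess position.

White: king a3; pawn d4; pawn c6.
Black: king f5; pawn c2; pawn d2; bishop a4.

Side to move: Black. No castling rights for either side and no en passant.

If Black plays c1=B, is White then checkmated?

After c1=B: white king on a3; in check: yes, from the black bishop on c1.
White has 3 legal replies: Kb4, Kxa4, Ka2.
In check but a legal move exists → not checkmate.

no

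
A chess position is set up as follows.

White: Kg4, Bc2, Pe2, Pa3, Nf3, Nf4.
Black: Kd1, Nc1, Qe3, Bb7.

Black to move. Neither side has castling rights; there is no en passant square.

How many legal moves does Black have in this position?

Black to move; king on d1.
In check: yes, from the white bishop on c2.
Legal moves: Kxc2.
Count: 1.

1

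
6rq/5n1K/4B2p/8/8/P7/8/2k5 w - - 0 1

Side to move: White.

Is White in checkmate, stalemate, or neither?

White to move; white king on h7.
In check: yes, from the black queen on h8.
King squares — g6: attacked by Rg8; h6: attacked by Nf7; g7: attacked by Rg8; g8: attacked by Qh8; h8: attacked by Nf7.
Legal moves for White: none.
In check with no legal moves → checkmate.

checkmate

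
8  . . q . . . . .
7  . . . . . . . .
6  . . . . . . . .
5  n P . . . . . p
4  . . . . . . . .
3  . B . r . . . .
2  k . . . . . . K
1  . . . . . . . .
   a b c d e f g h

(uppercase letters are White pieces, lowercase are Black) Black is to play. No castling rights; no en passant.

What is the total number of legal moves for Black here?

7

Black to move; king on a2.
In check: yes, from the white bishop on b3.
Legal moves: Kxb3, Ka3, Kb2, Kb1, Ka1, Nxb3, Rxb3.
Count: 7.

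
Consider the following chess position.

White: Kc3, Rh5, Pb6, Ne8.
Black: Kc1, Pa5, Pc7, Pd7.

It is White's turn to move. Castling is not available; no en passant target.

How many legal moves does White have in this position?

24

White to move; king on c3.
In check: no.
Legal moves: Ng7, Nxc7, Nf6, Nd6, Rh8, Rh7, Rh6, Rg5, Rf5, Re5, Rd5, Rc5, Rb5, Rxa5, Rh4, Rh3, Rh2, Rh1#, Kd4, Kc4, Kd3, Kb3, bxc7, b7.
Count: 24.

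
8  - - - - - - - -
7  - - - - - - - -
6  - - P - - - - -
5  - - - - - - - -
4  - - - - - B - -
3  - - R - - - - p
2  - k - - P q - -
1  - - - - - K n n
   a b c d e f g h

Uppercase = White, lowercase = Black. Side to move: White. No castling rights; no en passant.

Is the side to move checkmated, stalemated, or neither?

checkmate

White to move; white king on f1.
In check: yes, from the black queen on f2.
King squares — e1: attacked by Qf2; g1: attacked by Qf2; e2: own pawn; f2: attacked by Nh1; g2: attacked by Qf2.
Legal moves for White: none.
In check with no legal moves → checkmate.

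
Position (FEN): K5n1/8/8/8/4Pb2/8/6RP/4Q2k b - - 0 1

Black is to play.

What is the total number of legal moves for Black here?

1

Black to move; king on h1.
In check: yes, from the white queen on e1.
Legal moves: Kxg2.
Count: 1.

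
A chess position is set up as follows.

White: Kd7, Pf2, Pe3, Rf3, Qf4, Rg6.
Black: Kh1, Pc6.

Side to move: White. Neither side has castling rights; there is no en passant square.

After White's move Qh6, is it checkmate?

After Qh6: black king on h1; in check: yes, from the white queen on h6.
King squares — g1: attacked by Rg6; g2: attacked by Rg6; h2: attacked by Qh6.
Black has no legal moves → checkmate.

yes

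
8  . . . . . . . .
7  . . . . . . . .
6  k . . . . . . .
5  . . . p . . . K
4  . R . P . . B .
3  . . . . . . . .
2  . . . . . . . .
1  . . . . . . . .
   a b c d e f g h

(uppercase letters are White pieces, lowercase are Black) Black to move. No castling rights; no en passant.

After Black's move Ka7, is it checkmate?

After Ka7: white king on h5; in check: no.
White is not in check, so this cannot be checkmate.

no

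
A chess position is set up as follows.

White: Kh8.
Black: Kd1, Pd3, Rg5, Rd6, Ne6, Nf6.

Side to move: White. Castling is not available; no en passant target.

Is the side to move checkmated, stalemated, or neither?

White to move; white king on h8.
In check: no.
King squares — g7: attacked by Rg5; h7: attacked by Nf6; g8: attacked by Rg5.
Legal moves for White: none.
Not in check and no legal moves → stalemate.

stalemate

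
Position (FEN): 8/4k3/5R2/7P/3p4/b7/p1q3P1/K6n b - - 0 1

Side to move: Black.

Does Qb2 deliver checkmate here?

After Qb2: white king on a1; in check: yes, from the black queen on b2.
King squares — b1: attacked by Pa2; a2: attacked by Qb2; b2: attacked by Ba3.
White has no legal moves → checkmate.

yes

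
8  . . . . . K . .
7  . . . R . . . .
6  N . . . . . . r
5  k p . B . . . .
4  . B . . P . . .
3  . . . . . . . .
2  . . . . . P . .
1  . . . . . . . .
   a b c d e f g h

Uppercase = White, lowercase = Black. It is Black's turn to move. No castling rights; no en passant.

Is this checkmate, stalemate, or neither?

Black to move; black king on a5.
In check: yes, from the white bishop on b4.
King squares — a4: available; b4: attacked by Na6; b5: own pawn; a6: available; b6: available.
Legal moves for Black: Kb6, Kxa6, Ka4.
Black is in check but has 3 legal moves → neither.

neither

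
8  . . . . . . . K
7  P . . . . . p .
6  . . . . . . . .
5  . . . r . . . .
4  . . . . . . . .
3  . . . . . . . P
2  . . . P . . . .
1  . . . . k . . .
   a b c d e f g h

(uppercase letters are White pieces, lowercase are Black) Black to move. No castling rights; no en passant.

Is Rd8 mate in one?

After Rd8: white king on h8; in check: yes, from the black rook on d8.
White has 2 legal replies: Kh7, Kxg7.
In check but a legal move exists → not checkmate.

no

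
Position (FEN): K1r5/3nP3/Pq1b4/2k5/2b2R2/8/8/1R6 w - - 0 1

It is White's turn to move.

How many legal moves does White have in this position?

0

White to move; king on a8.
In check: yes, from the black rook on c8.
Legal moves: none.
Count: 0.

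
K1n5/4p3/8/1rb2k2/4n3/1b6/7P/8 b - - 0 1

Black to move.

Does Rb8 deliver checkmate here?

After Rb8: white king on a8; in check: yes, from the black rook on b8.
White has 1 legal reply: Kxb8.
In check but a legal move exists → not checkmate.

no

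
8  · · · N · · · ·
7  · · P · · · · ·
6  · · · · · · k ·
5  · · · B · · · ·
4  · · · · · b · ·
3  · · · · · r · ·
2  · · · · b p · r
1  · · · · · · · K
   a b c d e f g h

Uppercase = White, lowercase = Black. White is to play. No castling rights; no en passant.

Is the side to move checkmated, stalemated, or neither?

checkmate

White to move; white king on h1.
In check: yes, from the black rook on h2.
King squares — g1: attacked by Pf2; g2: attacked by Rh2; h2: attacked by Bf4.
Legal moves for White: none.
In check with no legal moves → checkmate.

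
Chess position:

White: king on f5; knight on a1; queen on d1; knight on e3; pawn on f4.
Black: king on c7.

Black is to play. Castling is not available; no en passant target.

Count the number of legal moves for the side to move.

Black to move; king on c7.
In check: no.
Legal moves: Kc8, Kb8, Kb7, Kc6, Kb6.
Count: 5.

5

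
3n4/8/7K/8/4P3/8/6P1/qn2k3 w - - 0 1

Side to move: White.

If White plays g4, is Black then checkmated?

After g4: black king on e1; in check: no.
Black is not in check, so this cannot be checkmate.

no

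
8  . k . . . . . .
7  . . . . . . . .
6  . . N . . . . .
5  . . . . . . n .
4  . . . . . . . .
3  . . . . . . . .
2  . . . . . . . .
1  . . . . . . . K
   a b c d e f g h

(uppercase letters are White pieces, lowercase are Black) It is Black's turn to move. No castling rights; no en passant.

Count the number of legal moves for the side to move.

4

Black to move; king on b8.
In check: yes, from the white knight on c6.
Legal moves: Kc8, Ka8, Kc7, Kb7.
Count: 4.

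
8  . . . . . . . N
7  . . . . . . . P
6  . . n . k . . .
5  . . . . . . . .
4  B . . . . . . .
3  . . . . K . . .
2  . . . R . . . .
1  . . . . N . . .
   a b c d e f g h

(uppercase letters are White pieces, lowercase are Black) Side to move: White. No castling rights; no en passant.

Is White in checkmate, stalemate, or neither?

neither

White to move; white king on e3.
In check: no.
Legal moves for White include: Nf7, Ng6, Bxc6, Bb5, Bb3+, Bc2, Bd1, Kf4, Ke4, Kf3, Kd3, Kf2, Ke2, Rd8, Rd7, Rd6+, Rd5, Rd4, ... (list truncated; more exist).
White has legal moves and is not in check → neither.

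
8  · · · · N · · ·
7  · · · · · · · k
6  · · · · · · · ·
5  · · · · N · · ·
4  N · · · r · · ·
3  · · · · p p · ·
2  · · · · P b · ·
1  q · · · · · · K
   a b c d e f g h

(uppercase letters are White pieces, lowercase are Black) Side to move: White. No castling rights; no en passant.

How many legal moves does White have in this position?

White to move; king on h1.
In check: yes, from the black queen on a1.
Legal moves: Kh2.
Count: 1.

1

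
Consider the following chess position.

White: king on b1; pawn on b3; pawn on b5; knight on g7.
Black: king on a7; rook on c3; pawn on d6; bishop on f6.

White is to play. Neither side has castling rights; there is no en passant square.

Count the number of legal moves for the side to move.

9

White to move; king on b1.
In check: no.
Legal moves: Ne8, Ne6, Nh5, Nf5, Kb2, Ka2, Ka1, b6+, b4.
Count: 9.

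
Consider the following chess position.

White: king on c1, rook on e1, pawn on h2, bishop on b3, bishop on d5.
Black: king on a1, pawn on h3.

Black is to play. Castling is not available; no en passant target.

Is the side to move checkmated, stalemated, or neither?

stalemate

Black to move; black king on a1.
In check: no.
King squares — b1: attacked by Kc1; a2: attacked by Bb3; b2: attacked by Kc1.
Legal moves for Black: none.
Not in check and no legal moves → stalemate.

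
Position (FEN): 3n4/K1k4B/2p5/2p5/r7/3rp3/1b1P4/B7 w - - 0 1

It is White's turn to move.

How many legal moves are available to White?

0

White to move; king on a7.
In check: yes, from the black rook on a4.
Legal moves: none.
Count: 0.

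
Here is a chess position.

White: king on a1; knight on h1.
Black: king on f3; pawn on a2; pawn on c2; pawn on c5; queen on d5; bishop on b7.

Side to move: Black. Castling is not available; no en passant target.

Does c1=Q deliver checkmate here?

After c1=Q: white king on a1; in check: yes, from the black queen on c1.
King squares — b1: attacked by Qc1; a2: attacked by Qd5; b2: attacked by Qc1.
White has no legal moves → checkmate.

yes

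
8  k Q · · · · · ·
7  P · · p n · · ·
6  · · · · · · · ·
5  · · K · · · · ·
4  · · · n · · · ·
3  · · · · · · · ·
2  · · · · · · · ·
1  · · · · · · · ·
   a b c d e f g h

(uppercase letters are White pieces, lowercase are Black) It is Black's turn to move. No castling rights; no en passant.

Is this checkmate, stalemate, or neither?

Black to move; black king on a8.
In check: yes, from the white queen on b8.
King squares — a7: attacked by Qb8; b7: attacked by Qb8; b8: attacked by Pa7.
Legal moves for Black: none.
In check with no legal moves → checkmate.

checkmate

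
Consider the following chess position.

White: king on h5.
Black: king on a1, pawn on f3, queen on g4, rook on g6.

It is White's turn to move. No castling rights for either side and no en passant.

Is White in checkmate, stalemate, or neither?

checkmate

White to move; white king on h5.
In check: yes, from the black queen on g4.
King squares — g4: attacked by Rg6; h4: attacked by Qg4; g5: attacked by Qg4; g6: attacked by Qg4; h6: attacked by Rg6.
Legal moves for White: none.
In check with no legal moves → checkmate.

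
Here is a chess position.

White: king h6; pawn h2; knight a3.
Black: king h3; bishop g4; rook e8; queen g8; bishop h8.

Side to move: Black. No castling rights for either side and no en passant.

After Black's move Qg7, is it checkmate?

After Qg7: white king on h6; in check: yes, from the black queen on g7.
King squares — g5: attacked by Qg7; h5: attacked by Bg4; g6: attacked by Qg7; g7: attacked by Bh8; h7: attacked by Qg7.
White has no legal moves → checkmate.

yes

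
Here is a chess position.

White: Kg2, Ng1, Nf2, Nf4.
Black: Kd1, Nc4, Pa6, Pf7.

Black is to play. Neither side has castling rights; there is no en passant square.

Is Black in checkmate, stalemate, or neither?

Black to move; black king on d1.
In check: yes, from the white knight on f2.
Legal moves for Black: Kd2, Kc2, Ke1, Kc1.
Black is in check but has 4 legal moves → neither.

neither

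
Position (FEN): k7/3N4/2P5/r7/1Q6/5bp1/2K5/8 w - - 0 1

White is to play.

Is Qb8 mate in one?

yes

After Qb8: black king on a8; in check: yes, from the white queen on b8.
King squares — a7: attacked by Qb8; b7: attacked by Pc6; b8: attacked by Nd7.
Black has no legal moves → checkmate.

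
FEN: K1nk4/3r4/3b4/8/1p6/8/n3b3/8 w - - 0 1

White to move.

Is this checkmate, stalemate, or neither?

White to move; white king on a8.
In check: no.
King squares — a7: attacked by Rd7; b7: attacked by Rd7; b8: attacked by Bd6.
Legal moves for White: none.
Not in check and no legal moves → stalemate.

stalemate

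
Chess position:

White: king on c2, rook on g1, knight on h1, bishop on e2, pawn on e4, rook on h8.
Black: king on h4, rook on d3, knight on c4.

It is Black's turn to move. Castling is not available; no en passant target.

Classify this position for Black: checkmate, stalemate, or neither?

Black to move; black king on h4.
In check: yes, from the white rook on h8.
King squares — g3: attacked by Rg1; h3: attacked by Rh8; g4: attacked by Rg1; g5: attacked by Rg1; h5: attacked by Be2.
Legal moves for Black: none.
In check with no legal moves → checkmate.

checkmate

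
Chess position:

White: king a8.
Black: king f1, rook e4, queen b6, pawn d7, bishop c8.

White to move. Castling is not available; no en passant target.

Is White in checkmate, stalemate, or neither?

White to move; white king on a8.
In check: no.
King squares — a7: attacked by Qb6; b7: attacked by Qb6; b8: attacked by Qb6.
Legal moves for White: none.
Not in check and no legal moves → stalemate.

stalemate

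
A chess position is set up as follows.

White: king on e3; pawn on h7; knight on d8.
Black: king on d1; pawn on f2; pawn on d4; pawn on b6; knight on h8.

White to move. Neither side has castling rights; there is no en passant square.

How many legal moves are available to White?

White to move; king on e3.
In check: yes, from the black pawn on d4.
Legal moves: Kf4, Ke4, Kxd4, Kf3, Kd3, Kxf2.
Count: 6.

6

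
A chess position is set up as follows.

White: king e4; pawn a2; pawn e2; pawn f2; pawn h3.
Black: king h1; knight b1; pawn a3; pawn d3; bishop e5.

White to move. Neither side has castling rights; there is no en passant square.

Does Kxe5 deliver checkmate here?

After Kxe5: black king on h1; in check: no.
Black is not in check, so this cannot be checkmate.

no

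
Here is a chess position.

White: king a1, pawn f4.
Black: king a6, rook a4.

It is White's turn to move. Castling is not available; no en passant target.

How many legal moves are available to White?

White to move; king on a1.
In check: yes, from the black rook on a4.
Legal moves: Kb2, Kb1.
Count: 2.

2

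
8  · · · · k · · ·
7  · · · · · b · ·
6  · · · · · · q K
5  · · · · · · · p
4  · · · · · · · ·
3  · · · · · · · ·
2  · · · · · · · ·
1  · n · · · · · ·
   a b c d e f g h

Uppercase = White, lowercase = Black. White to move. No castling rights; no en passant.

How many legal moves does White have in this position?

White to move; king on h6.
In check: yes, from the black queen on g6.
Legal moves: none.
Count: 0.

0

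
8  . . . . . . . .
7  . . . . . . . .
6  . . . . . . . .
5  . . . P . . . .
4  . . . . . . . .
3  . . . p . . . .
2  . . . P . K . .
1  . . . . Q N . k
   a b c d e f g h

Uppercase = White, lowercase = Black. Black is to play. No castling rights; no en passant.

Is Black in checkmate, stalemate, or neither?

Black to move; black king on h1.
In check: no.
King squares — g1: attacked by Kf2; g2: attacked by Kf2; h2: attacked by Nf1.
Legal moves for Black: none.
Not in check and no legal moves → stalemate.

stalemate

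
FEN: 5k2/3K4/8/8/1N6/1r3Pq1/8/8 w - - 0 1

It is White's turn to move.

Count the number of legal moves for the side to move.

11

White to move; king on d7.
In check: no.
Legal moves: Kd8, Kc8, Ke6, Kc6, Nc6, Na6, Nd5, Nd3, Nc2, Na2, f4.
Count: 11.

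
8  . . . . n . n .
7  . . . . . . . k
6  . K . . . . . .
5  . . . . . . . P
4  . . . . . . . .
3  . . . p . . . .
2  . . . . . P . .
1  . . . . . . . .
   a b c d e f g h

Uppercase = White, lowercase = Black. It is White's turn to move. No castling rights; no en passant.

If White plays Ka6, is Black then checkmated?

After Ka6: black king on h7; in check: no.
Black is not in check, so this cannot be checkmate.

no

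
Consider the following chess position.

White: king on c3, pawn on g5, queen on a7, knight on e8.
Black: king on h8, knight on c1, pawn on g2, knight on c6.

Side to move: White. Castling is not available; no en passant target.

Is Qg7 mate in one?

yes

After Qg7: black king on h8; in check: yes, from the white queen on g7.
King squares — g7: attacked by Ne8; h7: attacked by Qg7; g8: attacked by Qg7.
Black has no legal moves → checkmate.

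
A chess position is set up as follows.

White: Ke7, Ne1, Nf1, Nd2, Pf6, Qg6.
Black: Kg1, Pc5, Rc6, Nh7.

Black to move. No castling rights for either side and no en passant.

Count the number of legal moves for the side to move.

Black to move; king on g1.
In check: yes, from the white queen on g6.
Legal moves: Kf2, Kh1, Ng5.
Count: 3.

3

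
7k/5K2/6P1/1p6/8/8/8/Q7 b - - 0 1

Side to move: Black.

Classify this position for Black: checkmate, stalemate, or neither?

Black to move; black king on h8.
In check: yes, from the white queen on a1.
King squares — g7: attacked by Qa1; h7: attacked by Pg6; g8: attacked by Kf7.
Legal moves for Black: none.
In check with no legal moves → checkmate.

checkmate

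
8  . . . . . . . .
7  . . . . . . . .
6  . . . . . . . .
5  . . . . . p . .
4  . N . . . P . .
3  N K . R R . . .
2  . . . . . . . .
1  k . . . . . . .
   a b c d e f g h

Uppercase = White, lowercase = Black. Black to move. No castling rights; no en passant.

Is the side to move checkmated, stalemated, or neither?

Black to move; black king on a1.
In check: no.
King squares — b1: attacked by Na3; a2: attacked by Kb3; b2: attacked by Kb3.
Legal moves for Black: none.
Not in check and no legal moves → stalemate.

stalemate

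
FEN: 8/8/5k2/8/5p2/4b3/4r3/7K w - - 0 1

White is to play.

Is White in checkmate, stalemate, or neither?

White to move; white king on h1.
In check: no.
King squares — g1: attacked by Be3; g2: attacked by Re2; h2: attacked by Re2.
Legal moves for White: none.
Not in check and no legal moves → stalemate.

stalemate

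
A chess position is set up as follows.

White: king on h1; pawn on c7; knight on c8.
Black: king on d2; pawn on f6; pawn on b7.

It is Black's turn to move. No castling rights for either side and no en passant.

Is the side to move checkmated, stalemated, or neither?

neither

Black to move; black king on d2.
In check: no.
Legal moves for Black: Ke3, Kd3, Kc3, Ke2, Kc2, Ke1, Kd1, Kc1, b6, f5, b5.
Black has 11 legal moves and is not in check → neither.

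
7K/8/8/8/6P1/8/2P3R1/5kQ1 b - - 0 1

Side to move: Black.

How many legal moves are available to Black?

0

Black to move; king on f1.
In check: yes, from the white queen on g1.
Legal moves: none.
Count: 0.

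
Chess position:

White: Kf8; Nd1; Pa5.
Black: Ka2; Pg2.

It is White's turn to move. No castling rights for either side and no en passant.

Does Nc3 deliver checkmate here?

After Nc3: black king on a2; in check: yes, from the white knight on c3.
Black has 4 legal replies: Kb3, Ka3, Kb2, Ka1.
In check but a legal move exists → not checkmate.

no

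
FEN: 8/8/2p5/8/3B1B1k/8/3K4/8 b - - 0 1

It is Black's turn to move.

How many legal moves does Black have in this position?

Black to move; king on h4.
In check: no.
Legal moves: Kh5, Kg4, Kh3, c5.
Count: 4.

4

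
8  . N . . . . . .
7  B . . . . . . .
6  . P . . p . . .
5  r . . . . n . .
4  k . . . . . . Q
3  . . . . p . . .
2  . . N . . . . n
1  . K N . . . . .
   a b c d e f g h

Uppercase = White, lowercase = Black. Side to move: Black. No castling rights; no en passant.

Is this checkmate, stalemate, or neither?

Black to move; black king on a4.
In check: yes, from the white queen on h4.
Legal moves for Black: Kb5, Nxh4, Nd4, Ng4.
Black is in check but has 4 legal moves → neither.

neither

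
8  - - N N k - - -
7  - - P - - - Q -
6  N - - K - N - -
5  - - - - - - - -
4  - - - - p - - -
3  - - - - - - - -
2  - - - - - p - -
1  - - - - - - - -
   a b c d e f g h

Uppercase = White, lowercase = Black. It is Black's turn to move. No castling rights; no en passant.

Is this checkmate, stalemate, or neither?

Black to move; black king on e8.
In check: yes, from the white knight on f6.
King squares — d7: attacked by Kd6; e7: attacked by Kd6; f7: attacked by Qg7; d8: attacked by Pc7; f8: attacked by Qg7.
Legal moves for Black: none.
In check with no legal moves → checkmate.

checkmate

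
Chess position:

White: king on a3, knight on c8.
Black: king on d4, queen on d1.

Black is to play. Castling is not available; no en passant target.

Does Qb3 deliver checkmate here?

After Qb3: white king on a3; in check: yes, from the black queen on b3.
White has 1 legal reply: Kxb3.
In check but a legal move exists → not checkmate.

no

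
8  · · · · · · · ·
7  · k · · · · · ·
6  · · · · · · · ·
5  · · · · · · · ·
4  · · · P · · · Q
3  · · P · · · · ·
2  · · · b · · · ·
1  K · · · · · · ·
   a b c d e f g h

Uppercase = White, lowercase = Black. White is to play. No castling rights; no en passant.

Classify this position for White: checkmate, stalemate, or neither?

neither

White to move; white king on a1.
In check: no.
Legal moves for White include: Qh8, Qd8, Qh7+, Qe7+, Qh6, Qf6, Qh5, Qg5, Qg4, Qf4, Qe4+, Qh3, Qg3, Qh2, Qf2, Qh1+, Qe1, Kb2, ... (list truncated; more exist).
White has legal moves and is not in check → neither.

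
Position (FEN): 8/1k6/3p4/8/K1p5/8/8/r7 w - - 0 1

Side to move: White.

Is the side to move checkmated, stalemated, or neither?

White to move; white king on a4.
In check: yes, from the black rook on a1.
Legal moves for White: Kb5, Kb4.
White is in check but has 2 legal moves → neither.

neither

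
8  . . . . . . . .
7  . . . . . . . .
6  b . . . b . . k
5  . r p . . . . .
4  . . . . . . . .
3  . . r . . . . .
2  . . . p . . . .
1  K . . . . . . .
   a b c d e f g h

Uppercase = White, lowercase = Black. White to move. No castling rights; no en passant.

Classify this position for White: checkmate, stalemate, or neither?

stalemate

White to move; white king on a1.
In check: no.
King squares — b1: attacked by Rb5; a2: attacked by Be6; b2: attacked by Rb5.
Legal moves for White: none.
Not in check and no legal moves → stalemate.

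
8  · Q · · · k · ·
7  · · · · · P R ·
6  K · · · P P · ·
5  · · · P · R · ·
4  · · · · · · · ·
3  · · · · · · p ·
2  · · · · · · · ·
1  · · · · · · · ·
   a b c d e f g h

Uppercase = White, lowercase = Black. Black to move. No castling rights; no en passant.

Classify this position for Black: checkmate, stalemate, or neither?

Black to move; black king on f8.
In check: yes, from the white queen on b8.
King squares — e7: attacked by Pf6; f7: attacked by Pe6; g7: attacked by Pf6; e8: attacked by Pf7; g8: attacked by Pf7.
Legal moves for Black: none.
In check with no legal moves → checkmate.

checkmate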